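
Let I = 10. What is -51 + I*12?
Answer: 69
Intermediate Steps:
-51 + I*12 = -51 + 10*12 = -51 + 120 = 69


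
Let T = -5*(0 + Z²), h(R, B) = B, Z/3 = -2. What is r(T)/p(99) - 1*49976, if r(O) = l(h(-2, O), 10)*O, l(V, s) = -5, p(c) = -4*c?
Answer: -549761/11 ≈ -49978.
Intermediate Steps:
Z = -6 (Z = 3*(-2) = -6)
T = -180 (T = -5*(0 + (-6)²) = -5*(0 + 36) = -5*36 = -180)
r(O) = -5*O
r(T)/p(99) - 1*49976 = (-5*(-180))/((-4*99)) - 1*49976 = 900/(-396) - 49976 = 900*(-1/396) - 49976 = -25/11 - 49976 = -549761/11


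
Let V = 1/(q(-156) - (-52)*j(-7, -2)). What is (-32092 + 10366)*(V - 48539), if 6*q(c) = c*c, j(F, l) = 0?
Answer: 712881416643/676 ≈ 1.0546e+9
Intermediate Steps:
q(c) = c²/6 (q(c) = (c*c)/6 = c²/6)
V = 1/4056 (V = 1/((⅙)*(-156)² - (-52)*0) = 1/((⅙)*24336 - 1*0) = 1/(4056 + 0) = 1/4056 ≈ 0.00024655)
(-32092 + 10366)*(V - 48539) = (-32092 + 10366)*(1/4056 - 48539) = -21726*(-196874183/4056) = 712881416643/676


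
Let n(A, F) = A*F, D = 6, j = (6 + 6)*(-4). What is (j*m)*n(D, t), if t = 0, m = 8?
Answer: 0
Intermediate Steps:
j = -48 (j = 12*(-4) = -48)
(j*m)*n(D, t) = (-48*8)*(6*0) = -384*0 = 0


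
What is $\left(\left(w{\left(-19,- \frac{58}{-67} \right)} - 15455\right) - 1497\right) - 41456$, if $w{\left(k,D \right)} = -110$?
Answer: $-58518$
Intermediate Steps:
$\left(\left(w{\left(-19,- \frac{58}{-67} \right)} - 15455\right) - 1497\right) - 41456 = \left(\left(-110 - 15455\right) - 1497\right) - 41456 = \left(-15565 - 1497\right) - 41456 = -17062 - 41456 = -58518$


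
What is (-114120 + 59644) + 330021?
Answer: 275545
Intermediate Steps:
(-114120 + 59644) + 330021 = -54476 + 330021 = 275545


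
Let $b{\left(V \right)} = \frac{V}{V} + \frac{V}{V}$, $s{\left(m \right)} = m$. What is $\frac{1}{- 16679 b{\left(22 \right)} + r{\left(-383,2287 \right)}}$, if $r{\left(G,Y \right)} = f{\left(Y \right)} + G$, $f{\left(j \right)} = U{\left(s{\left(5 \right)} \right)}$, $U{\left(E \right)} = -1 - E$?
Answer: $- \frac{1}{33747} \approx -2.9632 \cdot 10^{-5}$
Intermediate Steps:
$b{\left(V \right)} = 2$ ($b{\left(V \right)} = 1 + 1 = 2$)
$f{\left(j \right)} = -6$ ($f{\left(j \right)} = -1 - 5 = -6$)
$r{\left(G,Y \right)} = -6 + G$
$\frac{1}{- 16679 b{\left(22 \right)} + r{\left(-383,2287 \right)}} = \frac{1}{\left(-16679\right) 2 - 389} = \frac{1}{-33358 - 389} = \frac{1}{-33747} = - \frac{1}{33747}$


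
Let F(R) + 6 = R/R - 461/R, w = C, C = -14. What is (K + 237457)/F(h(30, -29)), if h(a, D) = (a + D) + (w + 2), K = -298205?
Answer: -334114/203 ≈ -1645.9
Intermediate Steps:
w = -14
h(a, D) = -12 + D + a (h(a, D) = (a + D) + (-14 + 2) = (D + a) - 12 = -12 + D + a)
F(R) = -5 - 461/R (F(R) = -6 + (R/R - 461/R) = -6 + (1 - 461/R) = -5 - 461/R)
(K + 237457)/F(h(30, -29)) = (-298205 + 237457)/(-5 - 461/(-12 - 29 + 30)) = -60748/(-5 - 461/(-11)) = -60748/(-5 - 461*(-1/11)) = -60748/(-5 + 461/11) = -60748/406/11 = -60748*11/406 = -334114/203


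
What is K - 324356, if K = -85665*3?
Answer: -581351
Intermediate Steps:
K = -256995
K - 324356 = -256995 - 324356 = -581351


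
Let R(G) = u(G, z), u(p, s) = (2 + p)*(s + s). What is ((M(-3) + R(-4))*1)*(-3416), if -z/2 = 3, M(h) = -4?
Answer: -68320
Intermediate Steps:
z = -6 (z = -2*3 = -6)
u(p, s) = 2*s*(2 + p) (u(p, s) = (2 + p)*(2*s) = 2*s*(2 + p))
R(G) = -24 - 12*G (R(G) = 2*(-6)*(2 + G) = -24 - 12*G)
((M(-3) + R(-4))*1)*(-3416) = ((-4 + (-24 - 12*(-4)))*1)*(-3416) = ((-4 + (-24 + 48))*1)*(-3416) = ((-4 + 24)*1)*(-3416) = (20*1)*(-3416) = 20*(-3416) = -68320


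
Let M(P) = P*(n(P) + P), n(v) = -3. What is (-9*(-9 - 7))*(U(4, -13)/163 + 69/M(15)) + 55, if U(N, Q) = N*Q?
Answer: 52373/815 ≈ 64.261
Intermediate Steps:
M(P) = P*(-3 + P)
(-9*(-9 - 7))*(U(4, -13)/163 + 69/M(15)) + 55 = (-9*(-9 - 7))*((4*(-13))/163 + 69/((15*(-3 + 15)))) + 55 = (-9*(-16))*(-52*1/163 + 69/((15*12))) + 55 = 144*(-52/163 + 69/180) + 55 = 144*(-52/163 + 69*(1/180)) + 55 = 144*(-52/163 + 23/60) + 55 = 144*(629/9780) + 55 = 7548/815 + 55 = 52373/815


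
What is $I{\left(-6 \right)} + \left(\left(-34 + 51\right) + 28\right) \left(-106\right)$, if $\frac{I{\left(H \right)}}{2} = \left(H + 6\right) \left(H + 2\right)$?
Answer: $-4770$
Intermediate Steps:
$I{\left(H \right)} = 2 \left(2 + H\right) \left(6 + H\right)$ ($I{\left(H \right)} = 2 \left(H + 6\right) \left(H + 2\right) = 2 \left(6 + H\right) \left(2 + H\right) = 2 \left(2 + H\right) \left(6 + H\right)$)
$I{\left(-6 \right)} + \left(\left(-34 + 51\right) + 28\right) \left(-106\right) = \left(24 + 2 \left(-6\right)^{2} + 16 \left(-6\right)\right) + \left(\left(-34 + 51\right) + 28\right) \left(-106\right) = \left(24 + 2 \cdot 36 - 96\right) + \left(17 + 28\right) \left(-106\right) = \left(24 + 72 - 96\right) + 45 \left(-106\right) = 0 - 4770 = -4770$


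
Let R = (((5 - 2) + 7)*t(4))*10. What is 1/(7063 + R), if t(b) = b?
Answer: 1/7463 ≈ 0.00013399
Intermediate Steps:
R = 400 (R = (((5 - 2) + 7)*4)*10 = ((3 + 7)*4)*10 = (10*4)*10 = 40*10 = 400)
1/(7063 + R) = 1/(7063 + 400) = 1/7463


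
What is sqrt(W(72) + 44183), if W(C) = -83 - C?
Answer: 6*sqrt(1223) ≈ 209.83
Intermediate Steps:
sqrt(W(72) + 44183) = sqrt((-83 - 1*72) + 44183) = sqrt((-83 - 72) + 44183) = sqrt(-155 + 44183) = sqrt(44028) = 6*sqrt(1223)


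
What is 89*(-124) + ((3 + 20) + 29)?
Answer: -10984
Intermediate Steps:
89*(-124) + ((3 + 20) + 29) = -11036 + (23 + 29) = -11036 + 52 = -10984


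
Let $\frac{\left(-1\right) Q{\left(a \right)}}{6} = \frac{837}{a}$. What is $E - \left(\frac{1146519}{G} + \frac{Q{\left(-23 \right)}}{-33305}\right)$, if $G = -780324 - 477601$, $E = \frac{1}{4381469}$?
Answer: $\frac{775141691605567238}{844387433505765475} \approx 0.91799$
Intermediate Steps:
$E = \frac{1}{4381469} \approx 2.2823 \cdot 10^{-7}$
$Q{\left(a \right)} = - \frac{5022}{a}$ ($Q{\left(a \right)} = - 6 \frac{837}{a} = - \frac{5022}{a}$)
$G = -1257925$
$E - \left(\frac{1146519}{G} + \frac{Q{\left(-23 \right)}}{-33305}\right) = \frac{1}{4381469} - \left(\frac{1146519}{-1257925} + \frac{\left(-5022\right) \frac{1}{-23}}{-33305}\right) = \frac{1}{4381469} - \left(1146519 \left(- \frac{1}{1257925}\right) + \left(-5022\right) \left(- \frac{1}{23}\right) \left(- \frac{1}{33305}\right)\right) = \frac{1}{4381469} - \left(- \frac{1146519}{1257925} + \frac{5022}{23} \left(- \frac{1}{33305}\right)\right) = \frac{1}{4381469} - \left(- \frac{1146519}{1257925} - \frac{5022}{766015}\right) = \frac{1}{4381469} - - \frac{176913610227}{192717883775} = \frac{1}{4381469} + \frac{176913610227}{192717883775} = \frac{775141691605567238}{844387433505765475}$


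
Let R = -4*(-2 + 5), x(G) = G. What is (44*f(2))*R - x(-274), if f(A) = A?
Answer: -782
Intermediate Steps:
R = -12 (R = -4*3 = -12)
(44*f(2))*R - x(-274) = (44*2)*(-12) - 1*(-274) = 88*(-12) + 274 = -1056 + 274 = -782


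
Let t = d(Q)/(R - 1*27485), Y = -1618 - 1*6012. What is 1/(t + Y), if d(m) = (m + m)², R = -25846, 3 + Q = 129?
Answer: -17777/135659678 ≈ -0.00013104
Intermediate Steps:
Q = 126 (Q = -3 + 129 = 126)
d(m) = 4*m² (d(m) = (2*m)² = 4*m²)
Y = -7630 (Y = -1618 - 6012 = -7630)
t = -21168/17777 (t = (4*126²)/(-25846 - 1*27485) = (4*15876)/(-25846 - 27485) = 63504/(-53331) = 63504*(-1/53331) = -21168/17777 ≈ -1.1908)
1/(t + Y) = 1/(-21168/17777 - 7630) = 1/(-135659678/17777) = -17777/135659678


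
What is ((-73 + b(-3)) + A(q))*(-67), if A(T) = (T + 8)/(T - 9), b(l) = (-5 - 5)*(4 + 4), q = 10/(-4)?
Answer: 236510/23 ≈ 10283.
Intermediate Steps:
q = -5/2 (q = 10*(-¼) = -5/2 ≈ -2.5000)
b(l) = -80 (b(l) = -10*8 = -80)
A(T) = (8 + T)/(-9 + T)
((-73 + b(-3)) + A(q))*(-67) = ((-73 - 80) + (8 - 5/2)/(-9 - 5/2))*(-67) = (-153 + (11/2)/(-23/2))*(-67) = (-153 - 2/23*11/2)*(-67) = (-153 - 11/23)*(-67) = -3530/23*(-67) = 236510/23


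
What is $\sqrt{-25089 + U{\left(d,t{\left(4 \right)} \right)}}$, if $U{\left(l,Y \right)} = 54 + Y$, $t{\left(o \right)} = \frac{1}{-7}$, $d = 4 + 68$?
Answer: $\frac{i \sqrt{1226722}}{7} \approx 158.23 i$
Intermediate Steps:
$d = 72$
$t{\left(o \right)} = - \frac{1}{7}$
$\sqrt{-25089 + U{\left(d,t{\left(4 \right)} \right)}} = \sqrt{-25089 + \left(54 - \frac{1}{7}\right)} = \sqrt{-25089 + \frac{377}{7}} = \sqrt{- \frac{175246}{7}} = \frac{i \sqrt{1226722}}{7}$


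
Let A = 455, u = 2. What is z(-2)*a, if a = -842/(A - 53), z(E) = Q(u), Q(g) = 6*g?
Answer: -1684/67 ≈ -25.134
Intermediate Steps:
z(E) = 12 (z(E) = 6*2 = 12)
a = -421/201 (a = -842/(455 - 53) = -842/402 = -842*1/402 = -421/201 ≈ -2.0945)
z(-2)*a = 12*(-421/201) = -1684/67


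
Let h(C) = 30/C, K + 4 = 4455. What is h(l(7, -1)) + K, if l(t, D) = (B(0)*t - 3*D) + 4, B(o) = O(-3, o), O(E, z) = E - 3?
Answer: 31151/7 ≈ 4450.1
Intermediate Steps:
O(E, z) = -3 + E
B(o) = -6 (B(o) = -3 - 3 = -6)
K = 4451 (K = -4 + 4455 = 4451)
l(t, D) = 4 - 6*t - 3*D (l(t, D) = (-6*t - 3*D) + 4 = 4 - 6*t - 3*D)
h(l(7, -1)) + K = 30/(4 - 6*7 - 3*(-1)) + 4451 = 30/(4 - 42 + 3) + 4451 = 30/(-35) + 4451 = 30*(-1/35) + 4451 = -6/7 + 4451 = 31151/7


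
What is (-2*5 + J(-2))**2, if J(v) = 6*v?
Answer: 484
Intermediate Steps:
(-2*5 + J(-2))**2 = (-2*5 + 6*(-2))**2 = (-10 - 12)**2 = (-22)**2 = 484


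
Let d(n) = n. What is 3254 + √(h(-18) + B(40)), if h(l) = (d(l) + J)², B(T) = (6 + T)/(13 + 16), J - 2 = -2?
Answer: 3254 + √273818/29 ≈ 3272.0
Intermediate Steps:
J = 0 (J = 2 - 2 = 0)
B(T) = 6/29 + T/29 (B(T) = (6 + T)/29 = (6 + T)*(1/29) = 6/29 + T/29)
h(l) = l² (h(l) = (l + 0)² = l²)
3254 + √(h(-18) + B(40)) = 3254 + √((-18)² + (6/29 + (1/29)*40)) = 3254 + √(324 + (6/29 + 40/29)) = 3254 + √(324 + 46/29) = 3254 + √(9442/29) = 3254 + √273818/29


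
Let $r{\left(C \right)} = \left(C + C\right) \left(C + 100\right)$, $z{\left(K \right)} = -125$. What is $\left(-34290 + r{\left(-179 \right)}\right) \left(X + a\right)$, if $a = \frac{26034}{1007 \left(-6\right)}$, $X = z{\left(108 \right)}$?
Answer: $\frac{782325712}{1007} \approx 7.7689 \cdot 10^{5}$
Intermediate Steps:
$X = -125$
$r{\left(C \right)} = 2 C \left(100 + C\right)$
$a = - \frac{4339}{1007}$ ($a = \frac{26034}{-6042} = 26034 \left(- \frac{1}{6042}\right) = - \frac{4339}{1007} \approx -4.3088$)
$\left(-34290 + r{\left(-179 \right)}\right) \left(X + a\right) = \left(-34290 + 2 \left(-179\right) \left(100 - 179\right)\right) \left(-125 - \frac{4339}{1007}\right) = \left(-34290 + 2 \left(-179\right) \left(-79\right)\right) \left(- \frac{130214}{1007}\right) = \left(-34290 + 28282\right) \left(- \frac{130214}{1007}\right) = \left(-6008\right) \left(- \frac{130214}{1007}\right) = \frac{782325712}{1007}$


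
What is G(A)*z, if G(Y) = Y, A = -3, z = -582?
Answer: 1746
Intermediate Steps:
G(A)*z = -3*(-582) = 1746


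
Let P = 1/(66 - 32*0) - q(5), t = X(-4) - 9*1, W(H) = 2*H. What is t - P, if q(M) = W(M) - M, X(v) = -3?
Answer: -463/66 ≈ -7.0152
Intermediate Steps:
q(M) = M (q(M) = 2*M - M = M)
t = -12 (t = -3 - 9*1 = -3 - 9 = -12)
P = -329/66 (P = 1/(66 - 32*0) - 1*5 = 1/(66 + 0) - 5 = 1/66 - 5 = -329/66 ≈ -4.9848)
t - P = -12 - 1*(-329/66) = -12 + 329/66 = -463/66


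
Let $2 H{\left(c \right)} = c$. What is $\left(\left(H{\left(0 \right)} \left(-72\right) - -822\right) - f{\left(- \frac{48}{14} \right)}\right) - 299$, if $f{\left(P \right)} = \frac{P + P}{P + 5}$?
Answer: $\frac{5801}{11} \approx 527.36$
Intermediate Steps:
$H{\left(c \right)} = \frac{c}{2}$
$f{\left(P \right)} = \frac{2 P}{5 + P}$
$\left(\left(H{\left(0 \right)} \left(-72\right) - -822\right) - f{\left(- \frac{48}{14} \right)}\right) - 299 = \left(\left(\frac{1}{2} \cdot 0 \left(-72\right) - -822\right) - \frac{2 \left(- \frac{48}{14}\right)}{5 - \frac{48}{14}}\right) - 299 = \left(\left(0 \left(-72\right) + 822\right) - \frac{2 \left(\left(-48\right) \frac{1}{14}\right)}{5 - \frac{24}{7}}\right) - 299 = \left(\left(0 + 822\right) - 2 \left(- \frac{24}{7}\right) \frac{1}{5 - \frac{24}{7}}\right) - 299 = \left(822 - 2 \left(- \frac{24}{7}\right) \frac{1}{\frac{11}{7}}\right) - 299 = \left(822 - 2 \left(- \frac{24}{7}\right) \frac{7}{11}\right) - 299 = \left(822 - - \frac{48}{11}\right) - 299 = \left(822 + \frac{48}{11}\right) - 299 = \frac{9090}{11} - 299 = \frac{5801}{11}$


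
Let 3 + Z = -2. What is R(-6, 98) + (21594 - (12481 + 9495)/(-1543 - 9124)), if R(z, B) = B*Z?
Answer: 225138344/10667 ≈ 21106.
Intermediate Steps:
Z = -5 (Z = -3 - 2 = -5)
R(z, B) = -5*B (R(z, B) = B*(-5) = -5*B)
R(-6, 98) + (21594 - (12481 + 9495)/(-1543 - 9124)) = -5*98 + (21594 - (12481 + 9495)/(-1543 - 9124)) = -490 + (21594 - 21976/(-10667)) = -490 + (21594 - 21976*(-1)/10667) = -490 + (21594 - 1*(-21976/10667)) = -490 + (21594 + 21976/10667) = -490 + 230365174/10667 = 225138344/10667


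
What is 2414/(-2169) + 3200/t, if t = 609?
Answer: 1823558/440307 ≈ 4.1416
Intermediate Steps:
2414/(-2169) + 3200/t = 2414/(-2169) + 3200/609 = 2414*(-1/2169) + 3200*(1/609) = -2414/2169 + 3200/609 = 1823558/440307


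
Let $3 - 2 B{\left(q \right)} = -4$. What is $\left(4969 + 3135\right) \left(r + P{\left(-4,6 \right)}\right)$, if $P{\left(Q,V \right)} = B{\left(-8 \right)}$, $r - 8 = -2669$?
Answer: $-21536380$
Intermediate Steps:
$B{\left(q \right)} = \frac{7}{2}$ ($B{\left(q \right)} = \frac{3}{2} - -2 = \frac{3}{2} + 2 = \frac{7}{2}$)
$r = -2661$ ($r = 8 - 2669 = -2661$)
$P{\left(Q,V \right)} = \frac{7}{2}$
$\left(4969 + 3135\right) \left(r + P{\left(-4,6 \right)}\right) = \left(4969 + 3135\right) \left(-2661 + \frac{7}{2}\right) = 8104 \left(- \frac{5315}{2}\right) = -21536380$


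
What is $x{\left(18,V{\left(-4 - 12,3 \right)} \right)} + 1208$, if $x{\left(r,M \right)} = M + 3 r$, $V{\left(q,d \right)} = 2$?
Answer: $1264$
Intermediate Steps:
$x{\left(18,V{\left(-4 - 12,3 \right)} \right)} + 1208 = \left(2 + 3 \cdot 18\right) + 1208 = \left(2 + 54\right) + 1208 = 56 + 1208 = 1264$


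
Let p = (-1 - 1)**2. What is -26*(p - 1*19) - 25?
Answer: 365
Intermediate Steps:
p = 4 (p = (-2)**2 = 4)
-26*(p - 1*19) - 25 = -26*(4 - 1*19) - 25 = -26*(4 - 19) - 25 = -26*(-15) - 25 = 390 - 25 = 365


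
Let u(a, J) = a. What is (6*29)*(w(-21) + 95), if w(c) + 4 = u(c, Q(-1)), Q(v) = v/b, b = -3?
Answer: 12180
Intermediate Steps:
Q(v) = -v/3 (Q(v) = v/(-3) = v*(-⅓) = -v/3)
w(c) = -4 + c
(6*29)*(w(-21) + 95) = (6*29)*((-4 - 21) + 95) = 174*(-25 + 95) = 174*70 = 12180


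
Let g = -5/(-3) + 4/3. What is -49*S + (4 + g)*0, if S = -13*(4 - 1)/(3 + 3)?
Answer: 637/2 ≈ 318.50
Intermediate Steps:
g = 3 (g = -5*(-⅓) + 4*(⅓) = 5/3 + 4/3 = 3)
S = -13/2 (S = -39/6 = -13*½ = -13/2 ≈ -6.5000)
-49*S + (4 + g)*0 = -49*(-13/2) + (4 + 3)*0 = 637/2 + 7*0 = 637/2 + 0 = 637/2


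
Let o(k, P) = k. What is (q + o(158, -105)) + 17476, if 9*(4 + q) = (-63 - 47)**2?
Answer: 170770/9 ≈ 18974.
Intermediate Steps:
q = 12064/9 (q = -4 + (-63 - 47)**2/9 = -4 + (1/9)*(-110)**2 = -4 + (1/9)*12100 = -4 + 12100/9 = 12064/9 ≈ 1340.4)
(q + o(158, -105)) + 17476 = (12064/9 + 158) + 17476 = 13486/9 + 17476 = 170770/9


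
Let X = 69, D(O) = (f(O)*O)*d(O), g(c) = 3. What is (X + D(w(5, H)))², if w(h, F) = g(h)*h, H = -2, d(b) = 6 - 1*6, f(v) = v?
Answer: 4761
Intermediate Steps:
d(b) = 0 (d(b) = 6 - 6 = 0)
w(h, F) = 3*h
D(O) = 0 (D(O) = (O*O)*0 = O²*0 = 0)
(X + D(w(5, H)))² = (69 + 0)² = 69² = 4761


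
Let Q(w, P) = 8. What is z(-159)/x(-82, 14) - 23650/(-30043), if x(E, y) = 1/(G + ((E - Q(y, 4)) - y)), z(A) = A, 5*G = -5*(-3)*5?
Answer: 425162143/30043 ≈ 14152.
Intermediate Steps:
G = 15 (G = (-5*(-3)*5)/5 = (15*5)/5 = (1/5)*75 = 15)
x(E, y) = 1/(7 + E - y) (x(E, y) = 1/(15 + ((E - 1*8) - y)) = 1/(15 + ((E - 8) - y)) = 1/(15 + ((-8 + E) - y)) = 1/(15 + (-8 + E - y)) = 1/(7 + E - y))
z(-159)/x(-82, 14) - 23650/(-30043) = -159/(1/(7 - 82 - 1*14)) - 23650/(-30043) = -159/(1/(7 - 82 - 14)) - 23650*(-1/30043) = -159/(1/(-89)) + 23650/30043 = -159/(-1/89) + 23650/30043 = -159*(-89) + 23650/30043 = 14151 + 23650/30043 = 425162143/30043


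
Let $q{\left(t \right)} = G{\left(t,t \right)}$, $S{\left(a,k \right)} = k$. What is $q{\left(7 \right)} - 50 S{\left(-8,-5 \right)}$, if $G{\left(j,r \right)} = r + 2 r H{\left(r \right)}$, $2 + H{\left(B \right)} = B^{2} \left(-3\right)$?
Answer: $-1829$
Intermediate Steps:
$H{\left(B \right)} = -2 - 3 B^{2}$ ($H{\left(B \right)} = -2 + B^{2} \left(-3\right) = -2 - 3 B^{2}$)
$G{\left(j,r \right)} = r + 2 r \left(-2 - 3 r^{2}\right)$
$q{\left(t \right)} = - 6 t^{3} - 3 t$
$q{\left(7 \right)} - 50 S{\left(-8,-5 \right)} = \left(- 6 \cdot 7^{3} - 21\right) - -250 = \left(\left(-6\right) 343 - 21\right) + 250 = \left(-2058 - 21\right) + 250 = -2079 + 250 = -1829$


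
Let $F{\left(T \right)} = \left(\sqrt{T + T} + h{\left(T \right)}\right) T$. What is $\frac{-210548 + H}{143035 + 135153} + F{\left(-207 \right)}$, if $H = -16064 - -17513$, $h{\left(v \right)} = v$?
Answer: $\frac{11919868513}{278188} - 621 i \sqrt{46} \approx 42848.0 - 4211.8 i$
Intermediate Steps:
$H = 1449$ ($H = -16064 + 17513 = 1449$)
$F{\left(T \right)} = T \left(T + \sqrt{2} \sqrt{T}\right)$ ($F{\left(T \right)} = \left(\sqrt{T + T} + T\right) T = \left(\sqrt{2 T} + T\right) T = \left(\sqrt{2} \sqrt{T} + T\right) T = \left(T + \sqrt{2} \sqrt{T}\right) T = T \left(T + \sqrt{2} \sqrt{T}\right)$)
$\frac{-210548 + H}{143035 + 135153} + F{\left(-207 \right)} = \frac{-210548 + 1449}{143035 + 135153} + \left(\left(-207\right)^{2} + \sqrt{2} \left(-207\right)^{\frac{3}{2}}\right) = - \frac{209099}{278188} + \left(42849 + \sqrt{2} \left(- 621 i \sqrt{23}\right)\right) = \left(-209099\right) \frac{1}{278188} + \left(42849 - 621 i \sqrt{46}\right) = - \frac{209099}{278188} + \left(42849 - 621 i \sqrt{46}\right) = \frac{11919868513}{278188} - 621 i \sqrt{46}$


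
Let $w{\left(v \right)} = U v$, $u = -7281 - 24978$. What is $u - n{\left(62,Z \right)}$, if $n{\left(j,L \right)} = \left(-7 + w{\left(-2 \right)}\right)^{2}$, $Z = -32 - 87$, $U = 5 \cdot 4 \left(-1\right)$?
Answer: $-33348$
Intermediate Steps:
$u = -32259$ ($u = -7281 - 24978 = -32259$)
$U = -20$ ($U = 20 \left(-1\right) = -20$)
$Z = -119$ ($Z = -32 - 87 = -119$)
$w{\left(v \right)} = - 20 v$
$n{\left(j,L \right)} = 1089$ ($n{\left(j,L \right)} = \left(-7 - -40\right)^{2} = \left(-7 + 40\right)^{2} = 33^{2} = 1089$)
$u - n{\left(62,Z \right)} = -32259 - 1089 = -33348$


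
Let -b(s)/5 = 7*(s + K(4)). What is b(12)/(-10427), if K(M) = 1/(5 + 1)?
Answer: 2555/62562 ≈ 0.040839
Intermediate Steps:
K(M) = ⅙ (K(M) = 1/6 = ⅙)
b(s) = -35/6 - 35*s (b(s) = -35*(s + ⅙) = -35*(⅙ + s) = -5*(7/6 + 7*s) = -35/6 - 35*s)
b(12)/(-10427) = (-35/6 - 35*12)/(-10427) = (-35/6 - 420)*(-1/10427) = -2555/6*(-1/10427) = 2555/62562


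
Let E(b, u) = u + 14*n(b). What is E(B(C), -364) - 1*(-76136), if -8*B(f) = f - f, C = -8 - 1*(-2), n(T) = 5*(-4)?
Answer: 75492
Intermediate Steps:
n(T) = -20
C = -6 (C = -8 + 2 = -6)
B(f) = 0 (B(f) = -(f - f)/8 = -⅛*0 = 0)
E(b, u) = -280 + u (E(b, u) = u + 14*(-20) = u - 280 = -280 + u)
E(B(C), -364) - 1*(-76136) = (-280 - 364) - 1*(-76136) = -644 + 76136 = 75492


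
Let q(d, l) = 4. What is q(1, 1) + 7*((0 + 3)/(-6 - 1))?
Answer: 1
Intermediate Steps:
q(1, 1) + 7*((0 + 3)/(-6 - 1)) = 4 + 7*((0 + 3)/(-6 - 1)) = 4 + 7*(3/(-7)) = 4 + 7*(3*(-⅐)) = 4 + 7*(-3/7) = 4 - 3 = 1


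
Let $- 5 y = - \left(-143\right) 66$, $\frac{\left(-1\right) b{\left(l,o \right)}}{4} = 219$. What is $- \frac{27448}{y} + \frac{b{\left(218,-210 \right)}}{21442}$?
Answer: $\frac{733608098}{50592399} \approx 14.5$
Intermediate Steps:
$b{\left(l,o \right)} = -876$ ($b{\left(l,o \right)} = \left(-4\right) 219 = -876$)
$y = - \frac{9438}{5}$ ($y = - \frac{\left(-1\right) \left(\left(-143\right) 66\right)}{5} = - \frac{\left(-1\right) \left(-9438\right)}{5} = \left(- \frac{1}{5}\right) 9438 = - \frac{9438}{5} \approx -1887.6$)
$- \frac{27448}{y} + \frac{b{\left(218,-210 \right)}}{21442} = - \frac{27448}{- \frac{9438}{5}} - \frac{876}{21442} = \left(-27448\right) \left(- \frac{5}{9438}\right) - \frac{438}{10721} = \frac{68620}{4719} - \frac{438}{10721} = \frac{733608098}{50592399}$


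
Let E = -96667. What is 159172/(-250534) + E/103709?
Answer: -20362969563/12991315303 ≈ -1.5674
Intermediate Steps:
159172/(-250534) + E/103709 = 159172/(-250534) - 96667/103709 = 159172*(-1/250534) - 96667*1/103709 = -79586/125267 - 96667/103709 = -20362969563/12991315303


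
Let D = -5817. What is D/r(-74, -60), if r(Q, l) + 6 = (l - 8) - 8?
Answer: 5817/82 ≈ 70.939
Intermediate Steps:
r(Q, l) = -22 + l (r(Q, l) = -6 + ((l - 8) - 8) = -6 + ((-8 + l) - 8) = -6 + (-16 + l) = -22 + l)
D/r(-74, -60) = -5817/(-22 - 60) = -5817/(-82) = -5817*(-1/82) = 5817/82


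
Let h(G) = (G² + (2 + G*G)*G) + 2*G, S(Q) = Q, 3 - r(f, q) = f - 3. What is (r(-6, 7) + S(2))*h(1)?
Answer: 84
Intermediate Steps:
r(f, q) = 6 - f (r(f, q) = 3 - (f - 3) = 3 - (-3 + f) = 3 + (3 - f) = 6 - f)
h(G) = G² + 2*G + G*(2 + G²) (h(G) = (G² + (2 + G²)*G) + 2*G = (G² + G*(2 + G²)) + 2*G = G² + 2*G + G*(2 + G²))
(r(-6, 7) + S(2))*h(1) = ((6 - 1*(-6)) + 2)*(1*(4 + 1 + 1²)) = ((6 + 6) + 2)*(1*(4 + 1 + 1)) = (12 + 2)*(1*6) = 14*6 = 84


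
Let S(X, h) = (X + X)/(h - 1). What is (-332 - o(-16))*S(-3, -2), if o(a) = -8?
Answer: -648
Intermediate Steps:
S(X, h) = 2*X/(-1 + h) (S(X, h) = (2*X)/(-1 + h) = 2*X/(-1 + h))
(-332 - o(-16))*S(-3, -2) = (-332 - 1*(-8))*(2*(-3)/(-1 - 2)) = (-332 + 8)*(2*(-3)/(-3)) = -648*(-3)*(-1)/3 = -324*2 = -648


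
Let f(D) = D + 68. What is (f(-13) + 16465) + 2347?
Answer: 18867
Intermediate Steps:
f(D) = 68 + D
(f(-13) + 16465) + 2347 = ((68 - 13) + 16465) + 2347 = (55 + 16465) + 2347 = 16520 + 2347 = 18867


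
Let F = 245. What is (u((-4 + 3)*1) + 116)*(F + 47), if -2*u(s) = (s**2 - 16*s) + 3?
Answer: 30952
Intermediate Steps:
u(s) = -3/2 + 8*s - s**2/2 (u(s) = -((s**2 - 16*s) + 3)/2 = -(3 + s**2 - 16*s)/2 = -3/2 + 8*s - s**2/2)
(u((-4 + 3)*1) + 116)*(F + 47) = ((-3/2 + 8*((-4 + 3)*1) - (-4 + 3)**2/2) + 116)*(245 + 47) = ((-3/2 + 8*(-1*1) - (-1*1)**2/2) + 116)*292 = ((-3/2 + 8*(-1) - 1/2*(-1)**2) + 116)*292 = ((-3/2 - 8 - 1/2*1) + 116)*292 = ((-3/2 - 8 - 1/2) + 116)*292 = (-10 + 116)*292 = 106*292 = 30952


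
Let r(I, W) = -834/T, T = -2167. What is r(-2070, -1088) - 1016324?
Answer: -2202373274/2167 ≈ -1.0163e+6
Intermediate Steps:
r(I, W) = 834/2167 (r(I, W) = -834/(-2167) = -834*(-1/2167) = 834/2167)
r(-2070, -1088) - 1016324 = 834/2167 - 1016324 = -2202373274/2167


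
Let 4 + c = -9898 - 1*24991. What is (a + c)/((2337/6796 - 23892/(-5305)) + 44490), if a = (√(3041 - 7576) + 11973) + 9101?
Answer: -498213366820/1604162950017 + 36052780*I*√4535/1604162950017 ≈ -0.31058 + 0.0015135*I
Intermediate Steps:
c = -34893 (c = -4 + (-9898 - 1*24991) = -4 + (-9898 - 24991) = -4 - 34889 = -34893)
a = 21074 + I*√4535 (a = (√(-4535) + 11973) + 9101 = (I*√4535 + 11973) + 9101 = (11973 + I*√4535) + 9101 = 21074 + I*√4535 ≈ 21074.0 + 67.342*I)
(a + c)/((2337/6796 - 23892/(-5305)) + 44490) = ((21074 + I*√4535) - 34893)/((2337/6796 - 23892/(-5305)) + 44490) = (-13819 + I*√4535)/((2337*(1/6796) - 23892*(-1/5305)) + 44490) = (-13819 + I*√4535)/((2337/6796 + 23892/5305) + 44490) = (-13819 + I*√4535)/(174767817/36052780 + 44490) = (-13819 + I*√4535)/(1604162950017/36052780) = (-13819 + I*√4535)*(36052780/1604162950017) = -498213366820/1604162950017 + 36052780*I*√4535/1604162950017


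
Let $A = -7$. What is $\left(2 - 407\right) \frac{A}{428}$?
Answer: $\frac{2835}{428} \approx 6.6238$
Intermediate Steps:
$\left(2 - 407\right) \frac{A}{428} = \left(2 - 407\right) \left(- \frac{7}{428}\right) = - 405 \left(\left(-7\right) \frac{1}{428}\right) = \left(-405\right) \left(- \frac{7}{428}\right) = \frac{2835}{428}$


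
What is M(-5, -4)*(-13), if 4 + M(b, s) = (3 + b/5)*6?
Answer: -104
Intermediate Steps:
M(b, s) = 14 + 6*b/5 (M(b, s) = -4 + (3 + b/5)*6 = -4 + (18 + 6*b/5) = 14 + 6*b/5)
M(-5, -4)*(-13) = (14 + (6/5)*(-5))*(-13) = (14 - 6)*(-13) = 8*(-13) = -104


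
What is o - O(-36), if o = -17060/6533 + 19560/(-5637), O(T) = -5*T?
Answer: -2284242160/12275507 ≈ -186.08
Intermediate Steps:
o = -74650900/12275507 (o = -17060*1/6533 + 19560*(-1/5637) = -17060/6533 - 6520/1879 = -74650900/12275507 ≈ -6.0813)
o - O(-36) = -74650900/12275507 - (-5)*(-36) = -74650900/12275507 - 1*180 = -74650900/12275507 - 180 = -2284242160/12275507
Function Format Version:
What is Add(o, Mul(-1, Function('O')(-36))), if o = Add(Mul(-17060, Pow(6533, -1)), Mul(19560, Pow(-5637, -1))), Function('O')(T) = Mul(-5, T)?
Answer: Rational(-2284242160, 12275507) ≈ -186.08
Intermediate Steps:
o = Rational(-74650900, 12275507) (o = Add(Mul(-17060, Rational(1, 6533)), Mul(19560, Rational(-1, 5637))) = Add(Rational(-17060, 6533), Rational(-6520, 1879)) = Rational(-74650900, 12275507) ≈ -6.0813)
Add(o, Mul(-1, Function('O')(-36))) = Add(Rational(-74650900, 12275507), Mul(-1, Mul(-5, -36))) = Add(Rational(-74650900, 12275507), Mul(-1, 180)) = Add(Rational(-74650900, 12275507), -180) = Rational(-2284242160, 12275507)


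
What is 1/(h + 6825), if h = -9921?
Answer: -1/3096 ≈ -0.00032300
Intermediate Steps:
1/(h + 6825) = 1/(-9921 + 6825) = 1/(-3096) = -1/3096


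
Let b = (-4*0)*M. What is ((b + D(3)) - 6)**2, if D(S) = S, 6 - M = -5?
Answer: 9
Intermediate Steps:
M = 11 (M = 6 - 1*(-5) = 6 + 5 = 11)
b = 0 (b = -4*0*11 = 0*11 = 0)
((b + D(3)) - 6)**2 = ((0 + 3) - 6)**2 = (3 - 6)**2 = (-3)**2 = 9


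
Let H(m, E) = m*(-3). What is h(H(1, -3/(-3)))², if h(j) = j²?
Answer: 81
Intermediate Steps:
H(m, E) = -3*m
h(H(1, -3/(-3)))² = ((-3*1)²)² = ((-3)²)² = 9² = 81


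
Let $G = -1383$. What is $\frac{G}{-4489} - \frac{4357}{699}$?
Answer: $- \frac{18591856}{3137811} \approx -5.9251$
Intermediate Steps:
$\frac{G}{-4489} - \frac{4357}{699} = - \frac{1383}{-4489} - \frac{4357}{699} = \left(-1383\right) \left(- \frac{1}{4489}\right) - \frac{4357}{699} = \frac{1383}{4489} - \frac{4357}{699} = - \frac{18591856}{3137811}$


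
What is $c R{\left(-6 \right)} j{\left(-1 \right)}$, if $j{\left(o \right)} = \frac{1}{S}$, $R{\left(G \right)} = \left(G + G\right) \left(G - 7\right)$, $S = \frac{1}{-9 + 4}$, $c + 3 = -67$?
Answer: $54600$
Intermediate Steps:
$c = -70$ ($c = -3 - 67 = -70$)
$S = - \frac{1}{5}$ ($S = \frac{1}{-5} = - \frac{1}{5} \approx -0.2$)
$R{\left(G \right)} = 2 G \left(-7 + G\right)$
$j{\left(o \right)} = -5$ ($j{\left(o \right)} = \frac{1}{- \frac{1}{5}} = -5$)
$c R{\left(-6 \right)} j{\left(-1 \right)} = - 70 \cdot 2 \left(-6\right) \left(-7 - 6\right) \left(-5\right) = - 70 \cdot 2 \left(-6\right) \left(-13\right) \left(-5\right) = \left(-70\right) 156 \left(-5\right) = \left(-10920\right) \left(-5\right) = 54600$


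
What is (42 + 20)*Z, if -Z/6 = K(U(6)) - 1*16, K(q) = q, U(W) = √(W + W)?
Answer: 5952 - 744*√3 ≈ 4663.4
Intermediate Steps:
U(W) = √2*√W (U(W) = √(2*W) = √2*√W)
Z = 96 - 12*√3 (Z = -6*(√2*√6 - 1*16) = -6*(2*√3 - 16) = -6*(-16 + 2*√3) = 96 - 12*√3 ≈ 75.215)
(42 + 20)*Z = (42 + 20)*(96 - 12*√3) = 62*(96 - 12*√3) = 5952 - 744*√3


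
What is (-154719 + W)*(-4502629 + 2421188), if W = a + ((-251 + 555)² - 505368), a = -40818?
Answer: 1266533952649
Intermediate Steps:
W = -453770 (W = -40818 + ((-251 + 555)² - 505368) = -40818 + (304² - 505368) = -40818 + (92416 - 505368) = -40818 - 412952 = -453770)
(-154719 + W)*(-4502629 + 2421188) = (-154719 - 453770)*(-4502629 + 2421188) = -608489*(-2081441) = 1266533952649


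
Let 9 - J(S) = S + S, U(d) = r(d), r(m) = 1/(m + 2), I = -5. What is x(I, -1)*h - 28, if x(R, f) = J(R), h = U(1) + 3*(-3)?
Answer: -578/3 ≈ -192.67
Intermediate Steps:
r(m) = 1/(2 + m)
U(d) = 1/(2 + d)
J(S) = 9 - 2*S (J(S) = 9 - (S + S) = 9 - 2*S)
h = -26/3 (h = 1/(2 + 1) + 3*(-3) = 1/3 - 9 = ⅓ - 9 = -26/3 ≈ -8.6667)
x(R, f) = 9 - 2*R
x(I, -1)*h - 28 = (9 - 2*(-5))*(-26/3) - 28 = (9 + 10)*(-26/3) - 28 = 19*(-26/3) - 28 = -494/3 - 28 = -578/3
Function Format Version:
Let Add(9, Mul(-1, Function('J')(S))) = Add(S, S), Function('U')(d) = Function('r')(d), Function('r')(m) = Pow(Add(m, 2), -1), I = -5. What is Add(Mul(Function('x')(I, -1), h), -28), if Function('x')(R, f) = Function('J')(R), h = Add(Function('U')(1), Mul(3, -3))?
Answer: Rational(-578, 3) ≈ -192.67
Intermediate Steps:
Function('r')(m) = Pow(Add(2, m), -1)
Function('U')(d) = Pow(Add(2, d), -1)
Function('J')(S) = Add(9, Mul(-2, S)) (Function('J')(S) = Add(9, Mul(-1, Add(S, S))) = Add(9, Mul(-1, Mul(2, S))) = Add(9, Mul(-2, S)))
h = Rational(-26, 3) (h = Add(Pow(Add(2, 1), -1), Mul(3, -3)) = Add(Pow(3, -1), -9) = Add(Rational(1, 3), -9) = Rational(-26, 3) ≈ -8.6667)
Function('x')(R, f) = Add(9, Mul(-2, R))
Add(Mul(Function('x')(I, -1), h), -28) = Add(Mul(Add(9, Mul(-2, -5)), Rational(-26, 3)), -28) = Add(Mul(Add(9, 10), Rational(-26, 3)), -28) = Add(Mul(19, Rational(-26, 3)), -28) = Add(Rational(-494, 3), -28) = Rational(-578, 3)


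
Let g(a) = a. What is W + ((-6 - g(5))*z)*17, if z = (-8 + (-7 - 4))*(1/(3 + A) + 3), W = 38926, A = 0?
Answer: 152308/3 ≈ 50769.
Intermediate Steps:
z = -190/3 (z = (-8 + (-7 - 4))*(1/(3 + 0) + 3) = (-8 - 11)*(1/3 + 3) = -19*(1/3 + 3) = -19*10/3 = -190/3 ≈ -63.333)
W + ((-6 - g(5))*z)*17 = 38926 + ((-6 - 1*5)*(-190/3))*17 = 38926 + ((-6 - 5)*(-190/3))*17 = 38926 - 11*(-190/3)*17 = 38926 + (2090/3)*17 = 38926 + 35530/3 = 152308/3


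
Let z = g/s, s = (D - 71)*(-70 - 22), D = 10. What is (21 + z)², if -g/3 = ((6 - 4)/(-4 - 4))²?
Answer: 3555596725641/8062603264 ≈ 441.00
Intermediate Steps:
s = 5612 (s = (10 - 71)*(-70 - 22) = -61*(-92) = 5612)
g = -3/16 (g = -3*(6 - 4)²/(-4 - 4)² = -3*(2/(-8))² = -3*(2*(-⅛))² = -3*(-¼)² = -3*1/16 = -3/16 ≈ -0.18750)
z = -3/89792 (z = -3/16/5612 = -3/16*1/5612 = -3/89792 ≈ -3.3411e-5)
(21 + z)² = (21 - 3/89792)² = (1885629/89792)² = 3555596725641/8062603264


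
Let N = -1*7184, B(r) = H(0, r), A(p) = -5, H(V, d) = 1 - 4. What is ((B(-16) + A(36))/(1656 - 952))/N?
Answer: 1/632192 ≈ 1.5818e-6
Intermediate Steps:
H(V, d) = -3
B(r) = -3
N = -7184
((B(-16) + A(36))/(1656 - 952))/N = ((-3 - 5)/(1656 - 952))/(-7184) = -8/704*(-1/7184) = -8*1/704*(-1/7184) = -1/88*(-1/7184) = 1/632192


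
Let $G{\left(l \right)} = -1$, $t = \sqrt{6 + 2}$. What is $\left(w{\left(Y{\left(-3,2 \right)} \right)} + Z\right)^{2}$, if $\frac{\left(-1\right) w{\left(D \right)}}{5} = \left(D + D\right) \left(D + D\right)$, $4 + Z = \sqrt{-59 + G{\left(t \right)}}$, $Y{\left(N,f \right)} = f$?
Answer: $6996 - 336 i \sqrt{15} \approx 6996.0 - 1301.3 i$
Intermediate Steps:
$t = 2 \sqrt{2}$ ($t = \sqrt{8} = 2 \sqrt{2} \approx 2.8284$)
$Z = -4 + 2 i \sqrt{15}$ ($Z = -4 + \sqrt{-59 - 1} = -4 + \sqrt{-60} = -4 + 2 i \sqrt{15} \approx -4.0 + 7.746 i$)
$w{\left(D \right)} = - 20 D^{2}$ ($w{\left(D \right)} = - 5 \left(D + D\right) \left(D + D\right) = - 5 \cdot 2 D 2 D = - 5 \cdot 4 D^{2} = - 20 D^{2}$)
$\left(w{\left(Y{\left(-3,2 \right)} \right)} + Z\right)^{2} = \left(- 20 \cdot 2^{2} - \left(4 - 2 i \sqrt{15}\right)\right)^{2} = \left(\left(-20\right) 4 - \left(4 - 2 i \sqrt{15}\right)\right)^{2} = \left(-80 - \left(4 - 2 i \sqrt{15}\right)\right)^{2} = \left(-84 + 2 i \sqrt{15}\right)^{2}$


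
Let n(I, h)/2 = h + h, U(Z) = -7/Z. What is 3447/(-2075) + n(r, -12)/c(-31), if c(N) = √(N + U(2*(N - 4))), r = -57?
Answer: -3447/2075 + 16*I*√3090/103 ≈ -1.6612 + 8.635*I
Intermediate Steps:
n(I, h) = 4*h (n(I, h) = 2*(h + h) = 2*(2*h) = 4*h)
c(N) = √(N - 7/(-8 + 2*N)) (c(N) = √(N - 7*1/(2*(N - 4))) = √(N - 7*1/(2*(-4 + N))) = √(N - 7/(-8 + 2*N)))
3447/(-2075) + n(r, -12)/c(-31) = 3447/(-2075) + (4*(-12))/((√2*√(-7/(-4 - 31) + 2*(-31))/2)) = 3447*(-1/2075) - 48*√2/√(-7/(-35) - 62) = -3447/2075 - 48*√2/√(-7*(-1/35) - 62) = -3447/2075 - 48*√2/√(⅕ - 62) = -3447/2075 - 48*(-I*√3090/309) = -3447/2075 - (-16)*I*√3090/103 = -3447/2075 + 16*I*√3090/103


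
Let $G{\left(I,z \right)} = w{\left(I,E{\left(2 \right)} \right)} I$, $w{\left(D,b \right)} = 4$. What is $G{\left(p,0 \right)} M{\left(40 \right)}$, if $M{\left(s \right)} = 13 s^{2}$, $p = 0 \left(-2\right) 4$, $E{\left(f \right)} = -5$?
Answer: $0$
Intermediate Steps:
$p = 0$ ($p = 0 \cdot 4 = 0$)
$G{\left(I,z \right)} = 4 I$
$G{\left(p,0 \right)} M{\left(40 \right)} = 4 \cdot 0 \cdot 13 \cdot 40^{2} = 0 \cdot 13 \cdot 1600 = 0 \cdot 20800 = 0$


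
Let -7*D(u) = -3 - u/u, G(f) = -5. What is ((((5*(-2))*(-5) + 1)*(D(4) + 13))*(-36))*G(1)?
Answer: 872100/7 ≈ 1.2459e+5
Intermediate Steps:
D(u) = 4/7 (D(u) = -(-3 - u/u)/7 = -(-3 - 1*1)/7 = -(-3 - 1)/7 = -⅐*(-4) = 4/7)
((((5*(-2))*(-5) + 1)*(D(4) + 13))*(-36))*G(1) = ((((5*(-2))*(-5) + 1)*(4/7 + 13))*(-36))*(-5) = (((-10*(-5) + 1)*(95/7))*(-36))*(-5) = (((50 + 1)*(95/7))*(-36))*(-5) = ((51*(95/7))*(-36))*(-5) = ((4845/7)*(-36))*(-5) = -174420/7*(-5) = 872100/7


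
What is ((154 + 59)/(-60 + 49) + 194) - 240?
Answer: -719/11 ≈ -65.364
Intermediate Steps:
((154 + 59)/(-60 + 49) + 194) - 240 = (213/(-11) + 194) - 240 = (213*(-1/11) + 194) - 240 = (-213/11 + 194) - 240 = 1921/11 - 240 = -719/11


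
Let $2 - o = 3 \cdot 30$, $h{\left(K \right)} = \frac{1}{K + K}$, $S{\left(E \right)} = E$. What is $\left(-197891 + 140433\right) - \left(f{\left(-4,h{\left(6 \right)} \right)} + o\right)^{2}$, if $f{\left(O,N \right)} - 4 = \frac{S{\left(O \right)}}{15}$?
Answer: $- \frac{14525746}{225} \approx -64559.0$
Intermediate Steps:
$h{\left(K \right)} = \frac{1}{2 K}$
$o = -88$ ($o = 2 - 3 \cdot 30 = 2 - 90 = -88$)
$f{\left(O,N \right)} = 4 + \frac{O}{15}$
$\left(-197891 + 140433\right) - \left(f{\left(-4,h{\left(6 \right)} \right)} + o\right)^{2} = \left(-197891 + 140433\right) - \left(\left(4 + \frac{1}{15} \left(-4\right)\right) - 88\right)^{2} = -57458 - \left(\left(4 - \frac{4}{15}\right) - 88\right)^{2} = -57458 - \left(\frac{56}{15} - 88\right)^{2} = -57458 - \left(- \frac{1264}{15}\right)^{2} = -57458 - \frac{1597696}{225} = - \frac{14525746}{225}$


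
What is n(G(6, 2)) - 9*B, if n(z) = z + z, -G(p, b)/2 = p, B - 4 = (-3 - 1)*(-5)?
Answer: -240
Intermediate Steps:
B = 24 (B = 4 + (-3 - 1)*(-5) = 4 - 4*(-5) = 4 + 20 = 24)
G(p, b) = -2*p
n(z) = 2*z
n(G(6, 2)) - 9*B = 2*(-2*6) - 9*24 = 2*(-12) - 216 = -24 - 216 = -240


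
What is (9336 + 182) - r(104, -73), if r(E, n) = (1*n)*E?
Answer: 17110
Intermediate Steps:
r(E, n) = E*n (r(E, n) = n*E = E*n)
(9336 + 182) - r(104, -73) = (9336 + 182) - 104*(-73) = 9518 - 1*(-7592) = 9518 + 7592 = 17110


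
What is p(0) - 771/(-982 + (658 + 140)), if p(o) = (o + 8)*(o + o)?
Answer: 771/184 ≈ 4.1902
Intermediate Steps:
p(o) = 2*o*(8 + o) (p(o) = (8 + o)*(2*o) = 2*o*(8 + o))
p(0) - 771/(-982 + (658 + 140)) = 2*0*(8 + 0) - 771/(-982 + (658 + 140)) = 2*0*8 - 771/(-982 + 798) = 0 - 771/(-184) = 0 - 1/184*(-771) = 0 + 771/184 = 771/184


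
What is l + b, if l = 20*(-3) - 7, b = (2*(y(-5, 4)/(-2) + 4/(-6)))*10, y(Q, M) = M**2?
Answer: -721/3 ≈ -240.33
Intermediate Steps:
b = -520/3 (b = (2*(4**2/(-2) + 4/(-6)))*10 = (2*(16*(-1/2) + 4*(-1/6)))*10 = (2*(-8 - 2/3))*10 = (2*(-26/3))*10 = -52/3*10 = -520/3 ≈ -173.33)
l = -67 (l = -60 - 7 = -67)
l + b = -67 - 520/3 = -721/3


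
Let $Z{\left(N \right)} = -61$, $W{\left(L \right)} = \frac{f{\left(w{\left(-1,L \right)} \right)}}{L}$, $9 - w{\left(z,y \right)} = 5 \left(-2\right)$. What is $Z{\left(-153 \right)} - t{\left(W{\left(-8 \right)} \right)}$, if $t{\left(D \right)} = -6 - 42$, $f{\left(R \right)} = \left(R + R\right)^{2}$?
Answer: $-13$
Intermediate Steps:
$w{\left(z,y \right)} = 19$ ($w{\left(z,y \right)} = 9 - 5 \left(-2\right) = 9 - -10 = 9 + 10 = 19$)
$f{\left(R \right)} = 4 R^{2}$ ($f{\left(R \right)} = \left(2 R\right)^{2} = 4 R^{2}$)
$W{\left(L \right)} = \frac{1444}{L}$ ($W{\left(L \right)} = \frac{4 \cdot 19^{2}}{L} = \frac{4 \cdot 361}{L} = \frac{1444}{L}$)
$t{\left(D \right)} = -48$ ($t{\left(D \right)} = -6 - 42 = -48$)
$Z{\left(-153 \right)} - t{\left(W{\left(-8 \right)} \right)} = -61 - -48 = -61 + 48 = -13$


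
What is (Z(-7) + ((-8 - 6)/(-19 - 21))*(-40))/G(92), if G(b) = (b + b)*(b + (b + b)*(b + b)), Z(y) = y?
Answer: -7/2082144 ≈ -3.3619e-6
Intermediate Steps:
G(b) = 2*b*(b + 4*b**2) (G(b) = (2*b)*(b + (2*b)*(2*b)) = (2*b)*(b + 4*b**2) = 2*b*(b + 4*b**2))
(Z(-7) + ((-8 - 6)/(-19 - 21))*(-40))/G(92) = (-7 + ((-8 - 6)/(-19 - 21))*(-40))/((92**2*(2 + 8*92))) = (-7 - 14/(-40)*(-40))/((8464*(2 + 736))) = (-7 - 14*(-1/40)*(-40))/((8464*738)) = (-7 + (7/20)*(-40))/6246432 = (-7 - 14)*(1/6246432) = -21*1/6246432 = -7/2082144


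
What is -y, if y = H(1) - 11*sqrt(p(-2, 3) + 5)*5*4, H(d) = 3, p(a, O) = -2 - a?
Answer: -3 + 220*sqrt(5) ≈ 488.94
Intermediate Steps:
y = 3 - 220*sqrt(5) (y = 3 - 11*sqrt((-2 - 1*(-2)) + 5)*5*4 = 3 - 11*sqrt((-2 + 2) + 5)*5*4 = 3 - 11*sqrt(0 + 5)*5*4 = 3 - 11*sqrt(5)*5*4 = 3 - 11*5*sqrt(5)*4 = 3 - 220*sqrt(5) ≈ -488.94)
-y = -(3 - 220*sqrt(5)) = -3 + 220*sqrt(5)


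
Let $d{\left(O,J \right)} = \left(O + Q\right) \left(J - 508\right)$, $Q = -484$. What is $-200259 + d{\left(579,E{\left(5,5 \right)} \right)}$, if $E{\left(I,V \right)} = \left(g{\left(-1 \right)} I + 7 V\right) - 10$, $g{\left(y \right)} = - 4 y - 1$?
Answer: $-244719$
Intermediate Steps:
$g{\left(y \right)} = -1 - 4 y$
$E{\left(I,V \right)} = -10 + 3 I + 7 V$ ($E{\left(I,V \right)} = \left(\left(-1 - -4\right) I + 7 V\right) - 10 = \left(\left(-1 + 4\right) I + 7 V\right) - 10 = \left(3 I + 7 V\right) - 10 = -10 + 3 I + 7 V$)
$d{\left(O,J \right)} = \left(-508 + J\right) \left(-484 + O\right)$ ($d{\left(O,J \right)} = \left(O - 484\right) \left(J - 508\right) = \left(-484 + O\right) \left(-508 + J\right) = \left(-508 + J\right) \left(-484 + O\right)$)
$-200259 + d{\left(579,E{\left(5,5 \right)} \right)} = -200259 + \left(245872 - 294132 - 484 \left(-10 + 3 \cdot 5 + 7 \cdot 5\right) + \left(-10 + 3 \cdot 5 + 7 \cdot 5\right) 579\right) = -200259 + \left(245872 - 294132 - 484 \left(-10 + 15 + 35\right) + \left(-10 + 15 + 35\right) 579\right) = -200259 + \left(245872 - 294132 - 19360 + 40 \cdot 579\right) = -200259 + \left(245872 - 294132 - 19360 + 23160\right) = -200259 - 44460 = -244719$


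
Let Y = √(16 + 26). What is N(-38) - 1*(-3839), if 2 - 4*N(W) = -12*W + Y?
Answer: 7451/2 - √42/4 ≈ 3723.9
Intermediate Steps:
Y = √42 ≈ 6.4807
N(W) = ½ + 3*W - √42/4 (N(W) = ½ - (-12*W + √42)/4 = ½ - (√42 - 12*W)/4 = ½ + (3*W - √42/4) = ½ + 3*W - √42/4)
N(-38) - 1*(-3839) = (½ + 3*(-38) - √42/4) - 1*(-3839) = (½ - 114 - √42/4) + 3839 = (-227/2 - √42/4) + 3839 = 7451/2 - √42/4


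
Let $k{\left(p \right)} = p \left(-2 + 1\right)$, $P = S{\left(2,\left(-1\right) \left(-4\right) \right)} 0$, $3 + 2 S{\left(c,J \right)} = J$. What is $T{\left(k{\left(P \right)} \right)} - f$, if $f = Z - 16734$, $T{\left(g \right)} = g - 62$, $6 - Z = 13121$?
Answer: $29787$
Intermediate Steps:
$S{\left(c,J \right)} = - \frac{3}{2} + \frac{J}{2}$
$Z = -13115$ ($Z = 6 - 13121 = -13115$)
$P = 0$ ($P = \left(- \frac{3}{2} + \frac{\left(-1\right) \left(-4\right)}{2}\right) 0 = \left(- \frac{3}{2} + \frac{1}{2} \cdot 4\right) 0 = \left(- \frac{3}{2} + 2\right) 0 = \frac{1}{2} \cdot 0 = 0$)
$k{\left(p \right)} = - p$ ($k{\left(p \right)} = p \left(-1\right) = - p$)
$T{\left(g \right)} = -62 + g$ ($T{\left(g \right)} = g - 62 = -62 + g$)
$f = -29849$ ($f = -13115 - 16734 = -29849$)
$T{\left(k{\left(P \right)} \right)} - f = \left(-62 - 0\right) - -29849 = \left(-62 + 0\right) + 29849 = -62 + 29849 = 29787$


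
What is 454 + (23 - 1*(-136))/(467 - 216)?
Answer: 114113/251 ≈ 454.63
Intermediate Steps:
454 + (23 - 1*(-136))/(467 - 216) = 454 + (23 + 136)/251 = 454 + (1/251)*159 = 454 + 159/251 = 114113/251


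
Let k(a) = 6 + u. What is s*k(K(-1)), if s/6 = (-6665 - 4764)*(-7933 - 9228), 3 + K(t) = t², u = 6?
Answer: 14121580968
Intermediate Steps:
K(t) = -3 + t²
s = 1176798414 (s = 6*((-6665 - 4764)*(-7933 - 9228)) = 6*(-11429*(-17161)) = 6*196133069 = 1176798414)
k(a) = 12 (k(a) = 6 + 6 = 12)
s*k(K(-1)) = 1176798414*12 = 14121580968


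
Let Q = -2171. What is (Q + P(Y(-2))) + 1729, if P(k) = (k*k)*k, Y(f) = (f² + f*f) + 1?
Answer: 287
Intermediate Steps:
Y(f) = 1 + 2*f² (Y(f) = (f² + f²) + 1 = 2*f² + 1 = 1 + 2*f²)
P(k) = k³ (P(k) = k²*k = k³)
(Q + P(Y(-2))) + 1729 = (-2171 + (1 + 2*(-2)²)³) + 1729 = (-2171 + (1 + 2*4)³) + 1729 = (-2171 + (1 + 8)³) + 1729 = (-2171 + 9³) + 1729 = (-2171 + 729) + 1729 = -1442 + 1729 = 287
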